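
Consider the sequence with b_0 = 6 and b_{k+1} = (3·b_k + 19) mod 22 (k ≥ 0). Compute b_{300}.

6

Listing terms: b_0 = 6; b_1 = 15; b_2 = 20; b_3 = 13; b_4 = 14; b_5 = 17; b_6 = 4; b_7 = 9; b_8 = 2; b_9 = 3; b_{10} = 6.
The sequence repeats with period 10.
(300 - 0) mod 10 = 0, so b_{300} = b_0 = 6.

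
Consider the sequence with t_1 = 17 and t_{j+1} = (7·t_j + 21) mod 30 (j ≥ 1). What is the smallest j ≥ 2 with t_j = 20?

2

Listing terms: t_1 = 17,  t_2 = 20,  t_3 = 11,  t_4 = 8,  t_5 = 17.
Since t_5 = t_1 = 17, the sequence is periodic with period 4.
The value 20 first appears (with j ≥ 2) at t_2.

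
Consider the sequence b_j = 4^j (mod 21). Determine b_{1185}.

We have b_1 = 4; b_2 = 16; b_3 = 1; b_4 = 4.
Since b_4 = b_1 = 4, the sequence is periodic with period 3.
So b_{1185} = b_{1 + ((1185-1) mod 3)} = b_3 = 1.

1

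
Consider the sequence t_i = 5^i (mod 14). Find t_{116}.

11

Computing terms: t_1 = 5,  t_2 = 11,  t_3 = 13,  t_4 = 9,  t_5 = 3,  t_6 = 1,  t_7 = 5.
Since t_7 = t_1 = 5, the sequence is periodic with period 6.
So t_{116} = t_{1 + ((116-1) mod 6)} = t_2 = 11.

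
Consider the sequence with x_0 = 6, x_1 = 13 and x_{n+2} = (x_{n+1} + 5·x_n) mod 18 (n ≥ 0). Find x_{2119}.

1

x_0 = 6, x_1 = 13, x_2 = 7, x_3 = 0, x_4 = 17, x_5 = 17, x_6 = 12, x_7 = 7, x_8 = 13, x_9 = 12, x_{10} = 5, x_{11} = 11, x_{12} = 0, x_{13} = 1, x_{14} = 1, x_{15} = 6, x_{16} = 11, x_{17} = 5, x_{18} = 6, x_{19} = 13.
Since (x_{18}, x_{19}) = (x_0, x_1) = (6, 13) (two consecutive terms determine the rest), the sequence is periodic with period 18.
(2119 - 0) mod 18 = 13, so x_{2119} = x_{13} = 1.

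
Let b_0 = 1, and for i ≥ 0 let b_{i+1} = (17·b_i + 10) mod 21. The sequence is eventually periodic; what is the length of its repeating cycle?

6

Listing terms: b_0 = 1, b_1 = 6, b_2 = 7, b_3 = 3, b_4 = 19, b_5 = 18, b_6 = 1.
The sequence repeats with period 6.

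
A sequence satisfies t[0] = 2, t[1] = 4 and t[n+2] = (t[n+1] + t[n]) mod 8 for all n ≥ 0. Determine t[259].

4

Computing terms: t[0] = 2,  t[1] = 4,  t[2] = 6,  t[3] = 2,  t[4] = 0,  t[5] = 2,  t[6] = 2,  t[7] = 4.
Since (t[6], t[7]) = (t[0], t[1]) = (2, 4) (two consecutive terms determine the rest), the sequence is periodic with period 6.
So t[259] = t[0 + ((259-0) mod 6)] = t[1] = 4.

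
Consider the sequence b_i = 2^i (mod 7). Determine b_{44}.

b_1 = 2; b_2 = 4; b_3 = 1; b_4 = 2.
Since b_4 = b_1 = 2, the sequence is periodic with period 3.
(44 - 1) mod 3 = 1, so b_{44} = b_2 = 4.

4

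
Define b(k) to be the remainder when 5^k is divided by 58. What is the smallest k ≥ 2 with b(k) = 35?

13

We have b(1) = 5, b(2) = 25, b(3) = 9, b(4) = 45, b(5) = 51, b(6) = 23, b(7) = 57, b(8) = 53, b(9) = 33, b(10) = 49, b(11) = 13, b(12) = 7, b(13) = 35, b(14) = 1, b(15) = 5.
The sequence repeats with period 14.
The value 35 first appears (with k ≥ 2) at b(13).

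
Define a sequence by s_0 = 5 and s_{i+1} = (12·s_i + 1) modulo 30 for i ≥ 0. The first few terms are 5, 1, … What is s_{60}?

We have s_0 = 5, s_1 = 1, s_2 = 13, s_3 = 7, s_4 = 25, s_5 = 1.
Since s_5 = s_1 = 1, the sequence is eventually periodic: after a pre-period of length 1 it cycles with period 4.
For i ≥ 1, s_i depends only on (i - 1) mod 4. (60 - 1) mod 4 = 3, so s_{60} = s_4 = 25.

25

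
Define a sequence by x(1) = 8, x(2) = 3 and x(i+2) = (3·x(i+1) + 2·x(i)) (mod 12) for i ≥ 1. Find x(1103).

1

Computing terms: x(1) = 8, x(2) = 3, x(3) = 1, x(4) = 9, x(5) = 5, x(6) = 9, x(7) = 1, x(8) = 9.
Since (x(7), x(8)) = (x(3), x(4)) = (1, 9) (two consecutive terms determine the rest), the sequence is eventually periodic: after a pre-period of length 2 it cycles with period 4.
For i ≥ 3, x(i) depends only on (i - 3) mod 4. (1103 - 3) mod 4 = 0, so x(1103) = x(3) = 1.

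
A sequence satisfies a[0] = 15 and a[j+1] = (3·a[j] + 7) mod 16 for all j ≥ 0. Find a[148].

7

We have a[0] = 15,  a[1] = 4,  a[2] = 3,  a[3] = 0,  a[4] = 7,  a[5] = 12,  a[6] = 11,  a[7] = 8,  a[8] = 15.
The sequence repeats with period 8.
(148 - 0) mod 8 = 4, so a[148] = a[4] = 7.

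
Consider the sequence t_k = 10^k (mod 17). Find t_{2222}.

We have t_0 = 1,  t_1 = 10,  t_2 = 15,  t_3 = 14,  t_4 = 4,  t_5 = 6,  t_6 = 9,  t_7 = 5,  t_8 = 16,  t_9 = 7,  t_{10} = 2,  t_{11} = 3,  t_{12} = 13,  t_{13} = 11,  t_{14} = 8,  t_{15} = 12,  t_{16} = 1.
Since t_{16} = t_0 = 1, the sequence is periodic with period 16.
(2222 - 0) mod 16 = 14, so t_{2222} = t_{14} = 8.

8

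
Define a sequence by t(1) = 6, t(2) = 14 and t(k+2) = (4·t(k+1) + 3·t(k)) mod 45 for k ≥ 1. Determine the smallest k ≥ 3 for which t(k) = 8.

8

Computing terms: t(1) = 6, t(2) = 14, t(3) = 29, t(4) = 23, t(5) = 44, t(6) = 20, t(7) = 32, t(8) = 8, t(9) = 38, t(10) = 41, t(11) = 8, t(12) = 20, t(13) = 14, t(14) = 26, t(15) = 11, t(16) = 32, t(17) = 26, t(18) = 20, t(19) = 23, t(20) = 17, t(21) = 2, t(22) = 14, t(23) = 17, t(24) = 20, t(25) = 41, t(26) = 44, t(27) = 29, t(28) = 23.
Since (t(27), t(28)) = (t(3), t(4)) = (29, 23) (two consecutive terms determine the rest), the sequence is eventually periodic: after a pre-period of length 2 it cycles with period 24.
The value 8 first appears (with k ≥ 3) at t(8).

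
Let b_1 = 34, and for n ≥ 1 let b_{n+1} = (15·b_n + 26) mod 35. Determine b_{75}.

Computing terms: b_1 = 34, b_2 = 11, b_3 = 16, b_4 = 21, b_5 = 26, b_6 = 31, b_7 = 1, b_8 = 6, b_9 = 11.
Since b_9 = b_2 = 11, the sequence is eventually periodic: after a pre-period of length 1 it cycles with period 7.
For n ≥ 2, b_n depends only on (n - 2) mod 7. (75 - 2) mod 7 = 3, so b_{75} = b_5 = 26.

26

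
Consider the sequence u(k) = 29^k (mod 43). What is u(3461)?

Listing terms: u(1) = 29; u(2) = 24; u(3) = 8; u(4) = 17; u(5) = 20; u(6) = 21; u(7) = 7; u(8) = 31; u(9) = 39; u(10) = 13; u(11) = 33; u(12) = 11; u(13) = 18; u(14) = 6; u(15) = 2; u(16) = 15; u(17) = 5; u(18) = 16; u(19) = 34; u(20) = 40; u(21) = 42; u(22) = 14; u(23) = 19; u(24) = 35; u(25) = 26; u(26) = 23; u(27) = 22; u(28) = 36; u(29) = 12; u(30) = 4; u(31) = 30; u(32) = 10; u(33) = 32; u(34) = 25; u(35) = 37; u(36) = 41; u(37) = 28; u(38) = 38; u(39) = 27; u(40) = 9; u(41) = 3; u(42) = 1; u(43) = 29.
Since u(43) = u(1) = 29, the sequence is periodic with period 42.
So u(3461) = u(1 + ((3461-1) mod 42)) = u(17) = 5.

5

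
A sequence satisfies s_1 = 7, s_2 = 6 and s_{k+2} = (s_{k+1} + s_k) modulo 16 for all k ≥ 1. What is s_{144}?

s_1 = 7, s_2 = 6, s_3 = 13, s_4 = 3, s_5 = 0, s_6 = 3, s_7 = 3, s_8 = 6, s_9 = 9, s_{10} = 15, s_{11} = 8, s_{12} = 7, s_{13} = 15, s_{14} = 6, s_{15} = 5, s_{16} = 11, s_{17} = 0, s_{18} = 11, s_{19} = 11, s_{20} = 6, s_{21} = 1, s_{22} = 7, s_{23} = 8, s_{24} = 15, s_{25} = 7, s_{26} = 6.
The sequence repeats with period 24.
So s_{144} = s_{1 + ((144-1) mod 24)} = s_{24} = 15.

15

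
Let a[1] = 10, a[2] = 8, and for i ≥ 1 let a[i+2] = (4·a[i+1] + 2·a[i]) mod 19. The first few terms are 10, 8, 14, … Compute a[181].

10

We have a[1] = 10; a[2] = 8; a[3] = 14; a[4] = 15; a[5] = 12; a[6] = 2; a[7] = 13; a[8] = 18; a[9] = 3; a[10] = 10; a[11] = 8.
Since (a[10], a[11]) = (a[1], a[2]) = (10, 8) (two consecutive terms determine the rest), the sequence is periodic with period 9.
So a[181] = a[1 + ((181-1) mod 9)] = a[1] = 10.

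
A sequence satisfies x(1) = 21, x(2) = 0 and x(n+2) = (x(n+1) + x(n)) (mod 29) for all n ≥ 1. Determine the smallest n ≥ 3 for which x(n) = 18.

7

We have x(1) = 21, x(2) = 0, x(3) = 21, x(4) = 21, x(5) = 13, x(6) = 5, x(7) = 18, x(8) = 23, x(9) = 12, x(10) = 6, x(11) = 18, x(12) = 24, x(13) = 13, x(14) = 8, x(15) = 21, x(16) = 0.
Since (x(15), x(16)) = (x(1), x(2)) = (21, 0) (two consecutive terms determine the rest), the sequence is periodic with period 14.
The value 18 first appears (with n ≥ 3) at x(7).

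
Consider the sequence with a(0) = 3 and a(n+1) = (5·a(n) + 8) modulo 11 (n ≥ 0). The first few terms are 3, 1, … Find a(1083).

a(0) = 3, a(1) = 1, a(2) = 2, a(3) = 7, a(4) = 10, a(5) = 3.
The sequence repeats with period 5.
(1083 - 0) mod 5 = 3, so a(1083) = a(3) = 7.

7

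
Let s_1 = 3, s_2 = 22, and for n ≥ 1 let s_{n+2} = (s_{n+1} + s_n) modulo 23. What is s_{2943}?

Listing terms: s_1 = 3; s_2 = 22; s_3 = 2; s_4 = 1; s_5 = 3; s_6 = 4; s_7 = 7; s_8 = 11; s_9 = 18; s_{10} = 6; s_{11} = 1; s_{12} = 7; s_{13} = 8; s_{14} = 15; s_{15} = 0; s_{16} = 15; s_{17} = 15; s_{18} = 7; s_{19} = 22; s_{20} = 6; s_{21} = 5; s_{22} = 11; s_{23} = 16; s_{24} = 4; s_{25} = 20; s_{26} = 1; s_{27} = 21; s_{28} = 22; s_{29} = 20; s_{30} = 19; s_{31} = 16; s_{32} = 12; s_{33} = 5; s_{34} = 17; s_{35} = 22; s_{36} = 16; s_{37} = 15; s_{38} = 8; s_{39} = 0; s_{40} = 8; s_{41} = 8; s_{42} = 16; s_{43} = 1; s_{44} = 17; s_{45} = 18; s_{46} = 12; s_{47} = 7; s_{48} = 19; s_{49} = 3; s_{50} = 22.
The sequence repeats with period 48.
So s_{2943} = s_{1 + ((2943-1) mod 48)} = s_{15} = 0.

0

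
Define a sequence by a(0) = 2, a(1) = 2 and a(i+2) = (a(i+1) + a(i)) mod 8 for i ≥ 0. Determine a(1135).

2

We have a(0) = 2; a(1) = 2; a(2) = 4; a(3) = 6; a(4) = 2; a(5) = 0; a(6) = 2; a(7) = 2.
Since (a(6), a(7)) = (a(0), a(1)) = (2, 2) (two consecutive terms determine the rest), the sequence is periodic with period 6.
(1135 - 0) mod 6 = 1, so a(1135) = a(1) = 2.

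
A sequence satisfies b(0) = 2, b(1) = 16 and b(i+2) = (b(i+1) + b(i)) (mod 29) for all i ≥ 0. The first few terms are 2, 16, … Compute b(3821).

b(0) = 2,  b(1) = 16,  b(2) = 18,  b(3) = 5,  b(4) = 23,  b(5) = 28,  b(6) = 22,  b(7) = 21,  b(8) = 14,  b(9) = 6,  b(10) = 20,  b(11) = 26,  b(12) = 17,  b(13) = 14,  b(14) = 2,  b(15) = 16.
The sequence repeats with period 14.
So b(3821) = b(0 + ((3821-0) mod 14)) = b(13) = 14.

14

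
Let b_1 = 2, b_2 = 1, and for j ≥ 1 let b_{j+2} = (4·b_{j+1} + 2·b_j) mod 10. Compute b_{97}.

Listing terms: b_1 = 2, b_2 = 1, b_3 = 8, b_4 = 4, b_5 = 2, b_6 = 6, b_7 = 8, b_8 = 4.
Since (b_7, b_8) = (b_3, b_4) = (8, 4) (two consecutive terms determine the rest), the sequence is eventually periodic: after a pre-period of length 2 it cycles with period 4.
For j ≥ 3, b_j depends only on (j - 3) mod 4. (97 - 3) mod 4 = 2, so b_{97} = b_5 = 2.

2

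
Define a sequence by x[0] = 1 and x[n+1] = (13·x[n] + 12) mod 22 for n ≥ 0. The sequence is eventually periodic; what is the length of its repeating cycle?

We have x[0] = 1, x[1] = 3, x[2] = 7, x[3] = 15, x[4] = 9, x[5] = 19, x[6] = 17, x[7] = 13, x[8] = 5, x[9] = 11, x[10] = 1.
Since x[10] = x[0] = 1, the sequence is periodic with period 10.

10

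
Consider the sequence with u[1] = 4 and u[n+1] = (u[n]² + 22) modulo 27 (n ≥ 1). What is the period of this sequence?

Listing terms: u[1] = 4, u[2] = 11, u[3] = 8, u[4] = 5, u[5] = 20, u[6] = 17, u[7] = 14, u[8] = 2, u[9] = 26, u[10] = 23, u[11] = 11.
Since u[11] = u[2] = 11, the sequence is eventually periodic: after a pre-period of length 1 it cycles with period 9.

9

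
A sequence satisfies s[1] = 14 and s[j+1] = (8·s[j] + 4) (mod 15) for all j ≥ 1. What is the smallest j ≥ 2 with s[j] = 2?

3

We have s[1] = 14; s[2] = 11; s[3] = 2; s[4] = 5; s[5] = 14.
The sequence repeats with period 4.
The value 2 first appears (with j ≥ 2) at s[3].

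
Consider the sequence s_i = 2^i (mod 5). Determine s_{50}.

4

Listing terms: s_0 = 1, s_1 = 2, s_2 = 4, s_3 = 3, s_4 = 1.
Since s_4 = s_0 = 1, the sequence is periodic with period 4.
(50 - 0) mod 4 = 2, so s_{50} = s_2 = 4.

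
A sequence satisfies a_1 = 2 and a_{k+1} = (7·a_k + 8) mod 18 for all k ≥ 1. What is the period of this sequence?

a_1 = 2; a_2 = 4; a_3 = 0; a_4 = 8; a_5 = 10; a_6 = 6; a_7 = 14; a_8 = 16; a_9 = 12; a_{10} = 2.
Since a_{10} = a_1 = 2, the sequence is periodic with period 9.

9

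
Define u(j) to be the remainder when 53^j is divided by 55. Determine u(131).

Listing terms: u(1) = 53; u(2) = 4; u(3) = 47; u(4) = 16; u(5) = 23; u(6) = 9; u(7) = 37; u(8) = 36; u(9) = 38; u(10) = 34; u(11) = 42; u(12) = 26; u(13) = 3; u(14) = 49; u(15) = 12; u(16) = 31; u(17) = 48; u(18) = 14; u(19) = 27; u(20) = 1; u(21) = 53.
The sequence repeats with period 20.
(131 - 1) mod 20 = 10, so u(131) = u(11) = 42.

42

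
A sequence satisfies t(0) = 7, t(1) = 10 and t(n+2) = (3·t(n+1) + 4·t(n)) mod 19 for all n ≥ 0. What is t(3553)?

Computing terms: t(0) = 7; t(1) = 10; t(2) = 1; t(3) = 5; t(4) = 0; t(5) = 1; t(6) = 3; t(7) = 13; t(8) = 13; t(9) = 15; t(10) = 2; t(11) = 9; t(12) = 16; t(13) = 8; t(14) = 12; t(15) = 11; t(16) = 5; t(17) = 2; t(18) = 7; t(19) = 10.
The sequence repeats with period 18.
(3553 - 0) mod 18 = 7, so t(3553) = t(7) = 13.

13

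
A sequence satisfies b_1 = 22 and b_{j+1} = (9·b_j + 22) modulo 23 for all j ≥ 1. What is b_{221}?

b_1 = 22; b_2 = 13; b_3 = 1; b_4 = 8; b_5 = 2; b_6 = 17; b_7 = 14; b_8 = 10; b_9 = 20; b_{10} = 18; b_{11} = 0; b_{12} = 22.
Since b_{12} = b_1 = 22, the sequence is periodic with period 11.
So b_{221} = b_{1 + ((221-1) mod 11)} = b_1 = 22.

22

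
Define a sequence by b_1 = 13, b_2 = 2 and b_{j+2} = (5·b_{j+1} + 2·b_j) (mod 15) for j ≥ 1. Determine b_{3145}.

13

We have b_1 = 13,  b_2 = 2,  b_3 = 6,  b_4 = 4,  b_5 = 2,  b_6 = 3,  b_7 = 4,  b_8 = 11,  b_9 = 3,  b_{10} = 7,  b_{11} = 11,  b_{12} = 9,  b_{13} = 7,  b_{14} = 8,  b_{15} = 9,  b_{16} = 1,  b_{17} = 8,  b_{18} = 12,  b_{19} = 1,  b_{20} = 14,  b_{21} = 12,  b_{22} = 13,  b_{23} = 14,  b_{24} = 6,  b_{25} = 13,  b_{26} = 2.
Since (b_{25}, b_{26}) = (b_1, b_2) = (13, 2) (two consecutive terms determine the rest), the sequence is periodic with period 24.
So b_{3145} = b_{1 + ((3145-1) mod 24)} = b_1 = 13.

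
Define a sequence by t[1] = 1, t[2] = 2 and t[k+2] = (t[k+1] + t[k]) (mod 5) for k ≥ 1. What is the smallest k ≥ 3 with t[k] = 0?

4

t[1] = 1, t[2] = 2, t[3] = 3, t[4] = 0, t[5] = 3, t[6] = 3, t[7] = 1, t[8] = 4, t[9] = 0, t[10] = 4, t[11] = 4, t[12] = 3, t[13] = 2, t[14] = 0, t[15] = 2, t[16] = 2, t[17] = 4, t[18] = 1, t[19] = 0, t[20] = 1, t[21] = 1, t[22] = 2.
Since (t[21], t[22]) = (t[1], t[2]) = (1, 2) (two consecutive terms determine the rest), the sequence is periodic with period 20.
The value 0 first appears (with k ≥ 3) at t[4].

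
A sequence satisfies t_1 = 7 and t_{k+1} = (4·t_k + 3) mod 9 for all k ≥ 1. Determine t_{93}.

Computing terms: t_1 = 7,  t_2 = 4,  t_3 = 1,  t_4 = 7.
Since t_4 = t_1 = 7, the sequence is periodic with period 3.
So t_{93} = t_{1 + ((93-1) mod 3)} = t_3 = 1.

1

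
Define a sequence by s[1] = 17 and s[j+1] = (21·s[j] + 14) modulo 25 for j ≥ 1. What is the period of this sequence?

25

Listing terms: s[1] = 17,  s[2] = 21,  s[3] = 5,  s[4] = 19,  s[5] = 13,  s[6] = 12,  s[7] = 16,  s[8] = 0,  s[9] = 14,  s[10] = 8,  s[11] = 7,  s[12] = 11,  s[13] = 20,  s[14] = 9,  s[15] = 3,  s[16] = 2,  s[17] = 6,  s[18] = 15,  s[19] = 4,  s[20] = 23,  s[21] = 22,  s[22] = 1,  s[23] = 10,  s[24] = 24,  s[25] = 18,  s[26] = 17.
Since s[26] = s[1] = 17, the sequence is periodic with period 25.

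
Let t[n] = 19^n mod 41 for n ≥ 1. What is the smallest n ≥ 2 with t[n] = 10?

32

Listing terms: t[1] = 19,  t[2] = 33,  t[3] = 12,  t[4] = 23,  t[5] = 27,  t[6] = 21,  t[7] = 30,  t[8] = 37,  t[9] = 6,  t[10] = 32,  t[11] = 34,  t[12] = 31,  t[13] = 15,  t[14] = 39,  t[15] = 3,  t[16] = 16,  t[17] = 17,  t[18] = 36,  t[19] = 28,  t[20] = 40,  t[21] = 22,  t[22] = 8,  t[23] = 29,  t[24] = 18,  t[25] = 14,  t[26] = 20,  t[27] = 11,  t[28] = 4,  t[29] = 35,  t[30] = 9,  t[31] = 7,  t[32] = 10,  t[33] = 26,  t[34] = 2,  t[35] = 38,  t[36] = 25,  t[37] = 24,  t[38] = 5,  t[39] = 13,  t[40] = 1,  t[41] = 19.
The sequence repeats with period 40.
The value 10 first appears (with n ≥ 2) at t[32].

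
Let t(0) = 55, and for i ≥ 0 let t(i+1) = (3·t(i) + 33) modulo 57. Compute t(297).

We have t(0) = 55,  t(1) = 27,  t(2) = 0,  t(3) = 33,  t(4) = 18,  t(5) = 30,  t(6) = 9,  t(7) = 3,  t(8) = 42,  t(9) = 45,  t(10) = 54,  t(11) = 24,  t(12) = 48,  t(13) = 6,  t(14) = 51,  t(15) = 15,  t(16) = 21,  t(17) = 39,  t(18) = 36,  t(19) = 27.
Since t(19) = t(1) = 27, the sequence is eventually periodic: after a pre-period of length 1 it cycles with period 18.
For i ≥ 1, t(i) depends only on (i - 1) mod 18. (297 - 1) mod 18 = 8, so t(297) = t(9) = 45.

45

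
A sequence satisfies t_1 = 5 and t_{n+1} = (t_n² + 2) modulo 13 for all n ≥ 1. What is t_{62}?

Listing terms: t_1 = 5; t_2 = 1; t_3 = 3; t_4 = 11; t_5 = 6; t_6 = 12; t_7 = 3.
Since t_7 = t_3 = 3, the sequence is eventually periodic: after a pre-period of length 2 it cycles with period 4.
For n ≥ 3, t_n depends only on (n - 3) mod 4. (62 - 3) mod 4 = 3, so t_{62} = t_6 = 12.

12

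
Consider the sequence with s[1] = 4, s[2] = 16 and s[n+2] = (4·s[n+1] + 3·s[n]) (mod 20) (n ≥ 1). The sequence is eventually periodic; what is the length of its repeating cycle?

24

Listing terms: s[1] = 4,  s[2] = 16,  s[3] = 16,  s[4] = 12,  s[5] = 16,  s[6] = 0,  s[7] = 8,  s[8] = 12,  s[9] = 12,  s[10] = 4,  s[11] = 12,  s[12] = 0,  s[13] = 16,  s[14] = 4,  s[15] = 4,  s[16] = 8,  s[17] = 4,  s[18] = 0,  s[19] = 12,  s[20] = 8,  s[21] = 8,  s[22] = 16,  s[23] = 8,  s[24] = 0,  s[25] = 4,  s[26] = 16.
The sequence repeats with period 24.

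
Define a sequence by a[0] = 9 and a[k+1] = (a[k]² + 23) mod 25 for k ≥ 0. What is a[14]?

14

a[0] = 9,  a[1] = 4,  a[2] = 14,  a[3] = 19,  a[4] = 9.
The sequence repeats with period 4.
So a[14] = a[0 + ((14-0) mod 4)] = a[2] = 14.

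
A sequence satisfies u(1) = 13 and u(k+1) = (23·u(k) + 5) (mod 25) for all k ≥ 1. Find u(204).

We have u(1) = 13; u(2) = 4; u(3) = 22; u(4) = 11; u(5) = 8; u(6) = 14; u(7) = 2; u(8) = 1; u(9) = 3; u(10) = 24; u(11) = 7; u(12) = 16; u(13) = 23; u(14) = 9; u(15) = 12; u(16) = 6; u(17) = 18; u(18) = 19; u(19) = 17; u(20) = 21; u(21) = 13.
The sequence repeats with period 20.
So u(204) = u(1 + ((204-1) mod 20)) = u(4) = 11.

11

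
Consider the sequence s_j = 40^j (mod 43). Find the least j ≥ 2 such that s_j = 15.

5

We have s_1 = 40; s_2 = 9; s_3 = 16; s_4 = 38; s_5 = 15; s_6 = 41; s_7 = 6; s_8 = 25; s_9 = 11; s_{10} = 10; s_{11} = 13; s_{12} = 4; s_{13} = 31; s_{14} = 36; s_{15} = 21; s_{16} = 23; s_{17} = 17; s_{18} = 35; s_{19} = 24; s_{20} = 14; s_{21} = 1; s_{22} = 40.
Since s_{22} = s_1 = 40, the sequence is periodic with period 21.
The value 15 first appears (with j ≥ 2) at s_5.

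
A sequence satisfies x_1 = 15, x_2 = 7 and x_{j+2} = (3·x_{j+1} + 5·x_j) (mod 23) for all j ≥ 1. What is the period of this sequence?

We have x_1 = 15, x_2 = 7, x_3 = 4, x_4 = 1, x_5 = 0, x_6 = 5, x_7 = 15, x_8 = 1, x_9 = 9, x_{10} = 9, x_{11} = 3, x_{12} = 8, x_{13} = 16, x_{14} = 19, x_{15} = 22, x_{16} = 0, x_{17} = 18, x_{18} = 8, x_{19} = 22, x_{20} = 14, x_{21} = 14, x_{22} = 20, x_{23} = 15, x_{24} = 7.
The sequence repeats with period 22.

22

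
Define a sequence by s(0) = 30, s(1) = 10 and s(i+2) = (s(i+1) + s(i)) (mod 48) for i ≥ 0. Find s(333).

s(0) = 30; s(1) = 10; s(2) = 40; s(3) = 2; s(4) = 42; s(5) = 44; s(6) = 38; s(7) = 34; s(8) = 24; s(9) = 10; s(10) = 34; s(11) = 44; s(12) = 30; s(13) = 26; s(14) = 8; s(15) = 34; s(16) = 42; s(17) = 28; s(18) = 22; s(19) = 2; s(20) = 24; s(21) = 26; s(22) = 2; s(23) = 28; s(24) = 30; s(25) = 10.
Since (s(24), s(25)) = (s(0), s(1)) = (30, 10) (two consecutive terms determine the rest), the sequence is periodic with period 24.
(333 - 0) mod 24 = 21, so s(333) = s(21) = 26.

26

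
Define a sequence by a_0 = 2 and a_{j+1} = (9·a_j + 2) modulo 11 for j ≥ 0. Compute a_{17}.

We have a_0 = 2,  a_1 = 9,  a_2 = 6,  a_3 = 1,  a_4 = 0,  a_5 = 2.
Since a_5 = a_0 = 2, the sequence is periodic with period 5.
So a_{17} = a_{0 + ((17-0) mod 5)} = a_2 = 6.

6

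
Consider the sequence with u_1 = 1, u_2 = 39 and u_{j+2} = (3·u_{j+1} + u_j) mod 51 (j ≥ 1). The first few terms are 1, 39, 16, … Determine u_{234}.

Computing terms: u_1 = 1, u_2 = 39, u_3 = 16, u_4 = 36, u_5 = 22, u_6 = 0, u_7 = 22, u_8 = 15, u_9 = 16, u_{10} = 12, u_{11} = 1, u_{12} = 15, u_{13} = 46, u_{14} = 0, u_{15} = 46, u_{16} = 36, u_{17} = 1, u_{18} = 39.
The sequence repeats with period 16.
(234 - 1) mod 16 = 9, so u_{234} = u_{10} = 12.

12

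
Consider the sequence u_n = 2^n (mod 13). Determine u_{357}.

u_1 = 2, u_2 = 4, u_3 = 8, u_4 = 3, u_5 = 6, u_6 = 12, u_7 = 11, u_8 = 9, u_9 = 5, u_{10} = 10, u_{11} = 7, u_{12} = 1, u_{13} = 2.
Since u_{13} = u_1 = 2, the sequence is periodic with period 12.
(357 - 1) mod 12 = 8, so u_{357} = u_9 = 5.

5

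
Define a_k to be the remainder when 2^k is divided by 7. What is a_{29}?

Listing terms: a_0 = 1, a_1 = 2, a_2 = 4, a_3 = 1.
Since a_3 = a_0 = 1, the sequence is periodic with period 3.
So a_{29} = a_{0 + ((29-0) mod 3)} = a_2 = 4.

4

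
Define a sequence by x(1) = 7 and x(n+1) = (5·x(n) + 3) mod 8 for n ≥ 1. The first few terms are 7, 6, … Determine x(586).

6

x(1) = 7,  x(2) = 6,  x(3) = 1,  x(4) = 0,  x(5) = 3,  x(6) = 2,  x(7) = 5,  x(8) = 4,  x(9) = 7.
Since x(9) = x(1) = 7, the sequence is periodic with period 8.
So x(586) = x(1 + ((586-1) mod 8)) = x(2) = 6.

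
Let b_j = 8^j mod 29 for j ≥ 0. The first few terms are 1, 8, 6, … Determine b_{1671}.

2

Computing terms: b_0 = 1, b_1 = 8, b_2 = 6, b_3 = 19, b_4 = 7, b_5 = 27, b_6 = 13, b_7 = 17, b_8 = 20, b_9 = 15, b_{10} = 4, b_{11} = 3, b_{12} = 24, b_{13} = 18, b_{14} = 28, b_{15} = 21, b_{16} = 23, b_{17} = 10, b_{18} = 22, b_{19} = 2, b_{20} = 16, b_{21} = 12, b_{22} = 9, b_{23} = 14, b_{24} = 25, b_{25} = 26, b_{26} = 5, b_{27} = 11, b_{28} = 1.
Since b_{28} = b_0 = 1, the sequence is periodic with period 28.
So b_{1671} = b_{0 + ((1671-0) mod 28)} = b_{19} = 2.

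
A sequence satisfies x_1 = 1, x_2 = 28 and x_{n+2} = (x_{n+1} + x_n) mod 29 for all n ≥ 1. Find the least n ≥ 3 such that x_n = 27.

6

We have x_1 = 1, x_2 = 28, x_3 = 0, x_4 = 28, x_5 = 28, x_6 = 27, x_7 = 26, x_8 = 24, x_9 = 21, x_{10} = 16, x_{11} = 8, x_{12} = 24, x_{13} = 3, x_{14} = 27, x_{15} = 1, x_{16} = 28.
Since (x_{15}, x_{16}) = (x_1, x_2) = (1, 28) (two consecutive terms determine the rest), the sequence is periodic with period 14.
The value 27 first appears (with n ≥ 3) at x_6.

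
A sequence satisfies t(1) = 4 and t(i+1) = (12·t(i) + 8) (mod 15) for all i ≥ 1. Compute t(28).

8

Listing terms: t(1) = 4; t(2) = 11; t(3) = 5; t(4) = 8; t(5) = 14; t(6) = 11.
Since t(6) = t(2) = 11, the sequence is eventually periodic: after a pre-period of length 1 it cycles with period 4.
For i ≥ 2, t(i) depends only on (i - 2) mod 4. (28 - 2) mod 4 = 2, so t(28) = t(4) = 8.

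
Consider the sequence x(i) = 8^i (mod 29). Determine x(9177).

12

Computing terms: x(1) = 8; x(2) = 6; x(3) = 19; x(4) = 7; x(5) = 27; x(6) = 13; x(7) = 17; x(8) = 20; x(9) = 15; x(10) = 4; x(11) = 3; x(12) = 24; x(13) = 18; x(14) = 28; x(15) = 21; x(16) = 23; x(17) = 10; x(18) = 22; x(19) = 2; x(20) = 16; x(21) = 12; x(22) = 9; x(23) = 14; x(24) = 25; x(25) = 26; x(26) = 5; x(27) = 11; x(28) = 1; x(29) = 8.
Since x(29) = x(1) = 8, the sequence is periodic with period 28.
So x(9177) = x(1 + ((9177-1) mod 28)) = x(21) = 12.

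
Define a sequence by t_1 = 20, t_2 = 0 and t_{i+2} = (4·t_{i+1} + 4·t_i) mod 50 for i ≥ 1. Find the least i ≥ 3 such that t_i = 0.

t_1 = 20, t_2 = 0, t_3 = 30, t_4 = 20, t_5 = 0.
Since (t_4, t_5) = (t_1, t_2) = (20, 0) (two consecutive terms determine the rest), the sequence is periodic with period 3.
The value 0 next appears (with i ≥ 3) at t_5.

5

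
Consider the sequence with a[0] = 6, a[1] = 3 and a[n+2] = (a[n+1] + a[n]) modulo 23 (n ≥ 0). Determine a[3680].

20

Listing terms: a[0] = 6,  a[1] = 3,  a[2] = 9,  a[3] = 12,  a[4] = 21,  a[5] = 10,  a[6] = 8,  a[7] = 18,  a[8] = 3,  a[9] = 21,  a[10] = 1,  a[11] = 22,  a[12] = 0,  a[13] = 22,  a[14] = 22,  a[15] = 21,  a[16] = 20,  a[17] = 18,  a[18] = 15,  a[19] = 10,  a[20] = 2,  a[21] = 12,  a[22] = 14,  a[23] = 3,  a[24] = 17,  a[25] = 20,  a[26] = 14,  a[27] = 11,  a[28] = 2,  a[29] = 13,  a[30] = 15,  a[31] = 5,  a[32] = 20,  a[33] = 2,  a[34] = 22,  a[35] = 1,  a[36] = 0,  a[37] = 1,  a[38] = 1,  a[39] = 2,  a[40] = 3,  a[41] = 5,  a[42] = 8,  a[43] = 13,  a[44] = 21,  a[45] = 11,  a[46] = 9,  a[47] = 20,  a[48] = 6,  a[49] = 3.
The sequence repeats with period 48.
(3680 - 0) mod 48 = 32, so a[3680] = a[32] = 20.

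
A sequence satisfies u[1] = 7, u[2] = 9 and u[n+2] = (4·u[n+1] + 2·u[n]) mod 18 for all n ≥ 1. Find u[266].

0

u[1] = 7,  u[2] = 9,  u[3] = 14,  u[4] = 2,  u[5] = 0,  u[6] = 4,  u[7] = 16,  u[8] = 0,  u[9] = 14,  u[10] = 2.
Since (u[9], u[10]) = (u[3], u[4]) = (14, 2) (two consecutive terms determine the rest), the sequence is eventually periodic: after a pre-period of length 2 it cycles with period 6.
For n ≥ 3, u[n] depends only on (n - 3) mod 6. (266 - 3) mod 6 = 5, so u[266] = u[8] = 0.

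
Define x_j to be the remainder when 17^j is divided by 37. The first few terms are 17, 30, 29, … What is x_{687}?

29

x_1 = 17,  x_2 = 30,  x_3 = 29,  x_4 = 12,  x_5 = 19,  x_6 = 27,  x_7 = 15,  x_8 = 33,  x_9 = 6,  x_{10} = 28,  x_{11} = 32,  x_{12} = 26,  x_{13} = 35,  x_{14} = 3,  x_{15} = 14,  x_{16} = 16,  x_{17} = 13,  x_{18} = 36,  x_{19} = 20,  x_{20} = 7,  x_{21} = 8,  x_{22} = 25,  x_{23} = 18,  x_{24} = 10,  x_{25} = 22,  x_{26} = 4,  x_{27} = 31,  x_{28} = 9,  x_{29} = 5,  x_{30} = 11,  x_{31} = 2,  x_{32} = 34,  x_{33} = 23,  x_{34} = 21,  x_{35} = 24,  x_{36} = 1,  x_{37} = 17.
The sequence repeats with period 36.
So x_{687} = x_{1 + ((687-1) mod 36)} = x_3 = 29.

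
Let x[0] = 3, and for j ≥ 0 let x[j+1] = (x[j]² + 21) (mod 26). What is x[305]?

24

We have x[0] = 3; x[1] = 4; x[2] = 11; x[3] = 12; x[4] = 9; x[5] = 24; x[6] = 25; x[7] = 22; x[8] = 11.
Since x[8] = x[2] = 11, the sequence is eventually periodic: after a pre-period of length 2 it cycles with period 6.
For j ≥ 2, x[j] depends only on (j - 2) mod 6. (305 - 2) mod 6 = 3, so x[305] = x[5] = 24.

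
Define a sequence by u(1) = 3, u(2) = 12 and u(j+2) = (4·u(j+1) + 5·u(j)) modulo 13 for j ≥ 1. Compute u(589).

3

Computing terms: u(1) = 3; u(2) = 12; u(3) = 11; u(4) = 0; u(5) = 3; u(6) = 12.
Since (u(5), u(6)) = (u(1), u(2)) = (3, 12) (two consecutive terms determine the rest), the sequence is periodic with period 4.
(589 - 1) mod 4 = 0, so u(589) = u(1) = 3.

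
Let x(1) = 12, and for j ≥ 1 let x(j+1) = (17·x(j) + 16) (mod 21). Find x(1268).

x(1) = 12, x(2) = 10, x(3) = 18, x(4) = 7, x(5) = 9, x(6) = 1, x(7) = 12.
The sequence repeats with period 6.
(1268 - 1) mod 6 = 1, so x(1268) = x(2) = 10.

10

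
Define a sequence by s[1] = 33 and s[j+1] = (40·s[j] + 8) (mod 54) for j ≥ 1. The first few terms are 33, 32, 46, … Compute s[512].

We have s[1] = 33,  s[2] = 32,  s[3] = 46,  s[4] = 12,  s[5] = 2,  s[6] = 34,  s[7] = 18,  s[8] = 26,  s[9] = 22,  s[10] = 24,  s[11] = 50,  s[12] = 10,  s[13] = 30,  s[14] = 20,  s[15] = 52,  s[16] = 36,  s[17] = 44,  s[18] = 40,  s[19] = 42,  s[20] = 14,  s[21] = 28,  s[22] = 48,  s[23] = 38,  s[24] = 16,  s[25] = 0,  s[26] = 8,  s[27] = 4,  s[28] = 6,  s[29] = 32.
Since s[29] = s[2] = 32, the sequence is eventually periodic: after a pre-period of length 1 it cycles with period 27.
For j ≥ 2, s[j] depends only on (j - 2) mod 27. (512 - 2) mod 27 = 24, so s[512] = s[26] = 8.

8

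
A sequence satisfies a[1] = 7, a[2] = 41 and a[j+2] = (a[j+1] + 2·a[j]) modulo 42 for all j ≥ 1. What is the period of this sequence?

a[1] = 7; a[2] = 41; a[3] = 13; a[4] = 11; a[5] = 37; a[6] = 17; a[7] = 7; a[8] = 41.
Since (a[7], a[8]) = (a[1], a[2]) = (7, 41) (two consecutive terms determine the rest), the sequence is periodic with period 6.

6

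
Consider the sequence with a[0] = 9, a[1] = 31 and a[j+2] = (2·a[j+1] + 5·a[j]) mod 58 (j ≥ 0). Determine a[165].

Listing terms: a[0] = 9, a[1] = 31, a[2] = 49, a[3] = 21, a[4] = 55, a[5] = 41, a[6] = 9, a[7] = 49, a[8] = 27, a[9] = 9, a[10] = 37, a[11] = 3, a[12] = 17, a[13] = 49, a[14] = 9, a[15] = 31.
The sequence repeats with period 14.
(165 - 0) mod 14 = 11, so a[165] = a[11] = 3.

3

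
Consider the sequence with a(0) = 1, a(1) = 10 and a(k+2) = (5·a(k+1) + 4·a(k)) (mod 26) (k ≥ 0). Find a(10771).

20

a(0) = 1, a(1) = 10, a(2) = 2, a(3) = 24, a(4) = 24, a(5) = 8, a(6) = 6, a(7) = 10, a(8) = 22, a(9) = 20, a(10) = 6, a(11) = 6, a(12) = 2, a(13) = 8, a(14) = 22, a(15) = 12, a(16) = 18, a(17) = 8, a(18) = 8, a(19) = 20, a(20) = 2, a(21) = 12, a(22) = 16, a(23) = 24, a(24) = 2, a(25) = 2, a(26) = 18, a(27) = 20, a(28) = 16, a(29) = 4, a(30) = 6, a(31) = 20, a(32) = 20, a(33) = 24, a(34) = 18, a(35) = 4, a(36) = 14, a(37) = 8, a(38) = 18, a(39) = 18, a(40) = 6, a(41) = 24, a(42) = 14, a(43) = 10, a(44) = 2.
Since (a(43), a(44)) = (a(1), a(2)) = (10, 2) (two consecutive terms determine the rest), the sequence is eventually periodic: after a pre-period of length 1 it cycles with period 42.
For k ≥ 1, a(k) depends only on (k - 1) mod 42. (10771 - 1) mod 42 = 18, so a(10771) = a(19) = 20.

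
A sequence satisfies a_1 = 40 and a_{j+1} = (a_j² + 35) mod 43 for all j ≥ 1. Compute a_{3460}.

2

We have a_1 = 40,  a_2 = 1,  a_3 = 36,  a_4 = 41,  a_5 = 39,  a_6 = 8,  a_7 = 13,  a_8 = 32,  a_9 = 27,  a_{10} = 33,  a_{11} = 6,  a_{12} = 28,  a_{13} = 2,  a_{14} = 39.
Since a_{14} = a_5 = 39, the sequence is eventually periodic: after a pre-period of length 4 it cycles with period 9.
For j ≥ 5, a_j depends only on (j - 5) mod 9. (3460 - 5) mod 9 = 8, so a_{3460} = a_{13} = 2.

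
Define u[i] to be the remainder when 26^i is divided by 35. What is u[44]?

11

We have u[1] = 26; u[2] = 11; u[3] = 6; u[4] = 16; u[5] = 31; u[6] = 1; u[7] = 26.
Since u[7] = u[1] = 26, the sequence is periodic with period 6.
(44 - 1) mod 6 = 1, so u[44] = u[2] = 11.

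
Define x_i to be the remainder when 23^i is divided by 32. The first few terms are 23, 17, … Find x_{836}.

1

x_1 = 23,  x_2 = 17,  x_3 = 7,  x_4 = 1,  x_5 = 23.
Since x_5 = x_1 = 23, the sequence is periodic with period 4.
So x_{836} = x_{1 + ((836-1) mod 4)} = x_4 = 1.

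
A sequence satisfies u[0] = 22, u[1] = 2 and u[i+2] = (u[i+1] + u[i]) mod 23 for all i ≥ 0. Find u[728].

Listing terms: u[0] = 22; u[1] = 2; u[2] = 1; u[3] = 3; u[4] = 4; u[5] = 7; u[6] = 11; u[7] = 18; u[8] = 6; u[9] = 1; u[10] = 7; u[11] = 8; u[12] = 15; u[13] = 0; u[14] = 15; u[15] = 15; u[16] = 7; u[17] = 22; u[18] = 6; u[19] = 5; u[20] = 11; u[21] = 16; u[22] = 4; u[23] = 20; u[24] = 1; u[25] = 21; u[26] = 22; u[27] = 20; u[28] = 19; u[29] = 16; u[30] = 12; u[31] = 5; u[32] = 17; u[33] = 22; u[34] = 16; u[35] = 15; u[36] = 8; u[37] = 0; u[38] = 8; u[39] = 8; u[40] = 16; u[41] = 1; u[42] = 17; u[43] = 18; u[44] = 12; u[45] = 7; u[46] = 19; u[47] = 3; u[48] = 22; u[49] = 2.
The sequence repeats with period 48.
(728 - 0) mod 48 = 8, so u[728] = u[8] = 6.

6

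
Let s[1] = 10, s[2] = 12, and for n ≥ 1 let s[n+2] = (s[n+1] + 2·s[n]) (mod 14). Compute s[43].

Computing terms: s[1] = 10, s[2] = 12, s[3] = 4, s[4] = 0, s[5] = 8, s[6] = 8, s[7] = 10, s[8] = 12.
The sequence repeats with period 6.
So s[43] = s[1 + ((43-1) mod 6)] = s[1] = 10.

10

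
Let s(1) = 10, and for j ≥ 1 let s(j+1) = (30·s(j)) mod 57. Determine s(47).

We have s(1) = 10; s(2) = 15; s(3) = 51; s(4) = 48; s(5) = 15.
Since s(5) = s(2) = 15, the sequence is eventually periodic: after a pre-period of length 1 it cycles with period 3.
For j ≥ 2, s(j) depends only on (j - 2) mod 3. (47 - 2) mod 3 = 0, so s(47) = s(2) = 15.

15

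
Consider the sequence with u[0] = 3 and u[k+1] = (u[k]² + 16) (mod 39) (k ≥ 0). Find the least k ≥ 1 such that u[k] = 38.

Computing terms: u[0] = 3; u[1] = 25; u[2] = 17; u[3] = 32; u[4] = 26; u[5] = 29; u[6] = 38; u[7] = 17.
Since u[7] = u[2] = 17, the sequence is eventually periodic: after a pre-period of length 2 it cycles with period 5.
The value 38 first appears (with k ≥ 1) at u[6].

6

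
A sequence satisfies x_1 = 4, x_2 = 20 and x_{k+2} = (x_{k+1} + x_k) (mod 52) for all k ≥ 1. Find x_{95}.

Computing terms: x_1 = 4; x_2 = 20; x_3 = 24; x_4 = 44; x_5 = 16; x_6 = 8; x_7 = 24; x_8 = 32; x_9 = 4; x_{10} = 36; x_{11} = 40; x_{12} = 24; x_{13} = 12; x_{14} = 36; x_{15} = 48; x_{16} = 32; x_{17} = 28; x_{18} = 8; x_{19} = 36; x_{20} = 44; x_{21} = 28; x_{22} = 20; x_{23} = 48; x_{24} = 16; x_{25} = 12; x_{26} = 28; x_{27} = 40; x_{28} = 16; x_{29} = 4; x_{30} = 20.
The sequence repeats with period 28.
(95 - 1) mod 28 = 10, so x_{95} = x_{11} = 40.

40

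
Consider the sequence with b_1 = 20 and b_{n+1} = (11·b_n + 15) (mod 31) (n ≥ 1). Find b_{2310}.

We have b_1 = 20; b_2 = 18; b_3 = 27; b_4 = 2; b_5 = 6; b_6 = 19; b_7 = 7; b_8 = 30; b_9 = 4; b_{10} = 28; b_{11} = 13; b_{12} = 3; b_{13} = 17; b_{14} = 16; b_{15} = 5; b_{16} = 8; b_{17} = 10; b_{18} = 1; b_{19} = 26; b_{20} = 22; b_{21} = 9; b_{22} = 21; b_{23} = 29; b_{24} = 24; b_{25} = 0; b_{26} = 15; b_{27} = 25; b_{28} = 11; b_{29} = 12; b_{30} = 23; b_{31} = 20.
Since b_{31} = b_1 = 20, the sequence is periodic with period 30.
(2310 - 1) mod 30 = 29, so b_{2310} = b_{30} = 23.

23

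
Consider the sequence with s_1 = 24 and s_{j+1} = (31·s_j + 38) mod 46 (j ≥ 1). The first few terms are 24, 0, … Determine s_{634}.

Computing terms: s_1 = 24; s_2 = 0; s_3 = 38; s_4 = 20; s_5 = 14; s_6 = 12; s_7 = 42; s_8 = 6; s_9 = 40; s_{10} = 36; s_{11} = 4; s_{12} = 24.
Since s_{12} = s_1 = 24, the sequence is periodic with period 11.
(634 - 1) mod 11 = 6, so s_{634} = s_7 = 42.

42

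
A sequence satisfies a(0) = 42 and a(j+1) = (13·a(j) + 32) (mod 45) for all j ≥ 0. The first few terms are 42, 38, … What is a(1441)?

Listing terms: a(0) = 42, a(1) = 38, a(2) = 31, a(3) = 30, a(4) = 17, a(5) = 28, a(6) = 36, a(7) = 5, a(8) = 7, a(9) = 33, a(10) = 11, a(11) = 40, a(12) = 12, a(13) = 8, a(14) = 1, a(15) = 0, a(16) = 32, a(17) = 43, a(18) = 6, a(19) = 20, a(20) = 22, a(21) = 3, a(22) = 26, a(23) = 10, a(24) = 27, a(25) = 23, a(26) = 16, a(27) = 15, a(28) = 2, a(29) = 13, a(30) = 21, a(31) = 35, a(32) = 37, a(33) = 18, a(34) = 41, a(35) = 25, a(36) = 42.
The sequence repeats with period 36.
(1441 - 0) mod 36 = 1, so a(1441) = a(1) = 38.

38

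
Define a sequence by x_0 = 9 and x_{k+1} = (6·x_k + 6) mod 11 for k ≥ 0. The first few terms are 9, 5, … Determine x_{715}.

Computing terms: x_0 = 9, x_1 = 5, x_2 = 3, x_3 = 2, x_4 = 7, x_5 = 4, x_6 = 8, x_7 = 10, x_8 = 0, x_9 = 6, x_{10} = 9.
Since x_{10} = x_0 = 9, the sequence is periodic with period 10.
So x_{715} = x_{0 + ((715-0) mod 10)} = x_5 = 4.

4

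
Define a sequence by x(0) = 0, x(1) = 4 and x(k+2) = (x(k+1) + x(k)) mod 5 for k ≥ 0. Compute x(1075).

Listing terms: x(0) = 0; x(1) = 4; x(2) = 4; x(3) = 3; x(4) = 2; x(5) = 0; x(6) = 2; x(7) = 2; x(8) = 4; x(9) = 1; x(10) = 0; x(11) = 1; x(12) = 1; x(13) = 2; x(14) = 3; x(15) = 0; x(16) = 3; x(17) = 3; x(18) = 1; x(19) = 4; x(20) = 0; x(21) = 4.
Since (x(20), x(21)) = (x(0), x(1)) = (0, 4) (two consecutive terms determine the rest), the sequence is periodic with period 20.
(1075 - 0) mod 20 = 15, so x(1075) = x(15) = 0.

0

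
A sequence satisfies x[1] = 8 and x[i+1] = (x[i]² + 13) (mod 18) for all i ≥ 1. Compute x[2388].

11

x[1] = 8; x[2] = 5; x[3] = 2; x[4] = 17; x[5] = 14; x[6] = 11; x[7] = 8.
The sequence repeats with period 6.
(2388 - 1) mod 6 = 5, so x[2388] = x[6] = 11.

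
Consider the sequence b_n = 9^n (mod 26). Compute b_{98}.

3

We have b_1 = 9, b_2 = 3, b_3 = 1, b_4 = 9.
The sequence repeats with period 3.
(98 - 1) mod 3 = 1, so b_{98} = b_2 = 3.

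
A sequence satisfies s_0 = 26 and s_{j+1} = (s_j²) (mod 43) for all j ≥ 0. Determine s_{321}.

We have s_0 = 26, s_1 = 31, s_2 = 15, s_3 = 10, s_4 = 14, s_5 = 24, s_6 = 17, s_7 = 31.
Since s_7 = s_1 = 31, the sequence is eventually periodic: after a pre-period of length 1 it cycles with period 6.
For j ≥ 1, s_j depends only on (j - 1) mod 6. (321 - 1) mod 6 = 2, so s_{321} = s_3 = 10.

10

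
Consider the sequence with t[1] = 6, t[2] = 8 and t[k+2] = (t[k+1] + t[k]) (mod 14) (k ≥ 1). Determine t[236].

We have t[1] = 6; t[2] = 8; t[3] = 0; t[4] = 8; t[5] = 8; t[6] = 2; t[7] = 10; t[8] = 12; t[9] = 8; t[10] = 6; t[11] = 0; t[12] = 6; t[13] = 6; t[14] = 12; t[15] = 4; t[16] = 2; t[17] = 6; t[18] = 8.
Since (t[17], t[18]) = (t[1], t[2]) = (6, 8) (two consecutive terms determine the rest), the sequence is periodic with period 16.
(236 - 1) mod 16 = 11, so t[236] = t[12] = 6.

6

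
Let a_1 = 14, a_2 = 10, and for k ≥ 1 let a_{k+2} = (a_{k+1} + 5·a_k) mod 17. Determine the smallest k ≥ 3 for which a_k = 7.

a_1 = 14, a_2 = 10, a_3 = 12, a_4 = 11, a_5 = 3, a_6 = 7, a_7 = 5, a_8 = 6, a_9 = 14, a_{10} = 10.
The sequence repeats with period 8.
The value 7 first appears (with k ≥ 3) at a_6.

6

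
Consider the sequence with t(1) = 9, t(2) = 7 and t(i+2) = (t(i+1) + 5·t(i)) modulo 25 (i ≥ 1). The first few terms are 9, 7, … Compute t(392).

17

We have t(1) = 9; t(2) = 7; t(3) = 2; t(4) = 12; t(5) = 22; t(6) = 7; t(7) = 17; t(8) = 2; t(9) = 12.
Since (t(8), t(9)) = (t(3), t(4)) = (2, 12) (two consecutive terms determine the rest), the sequence is eventually periodic: after a pre-period of length 2 it cycles with period 5.
For i ≥ 3, t(i) depends only on (i - 3) mod 5. (392 - 3) mod 5 = 4, so t(392) = t(7) = 17.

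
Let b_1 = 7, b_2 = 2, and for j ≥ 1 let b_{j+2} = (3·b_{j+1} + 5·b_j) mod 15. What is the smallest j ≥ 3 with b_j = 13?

4

Listing terms: b_1 = 7,  b_2 = 2,  b_3 = 11,  b_4 = 13,  b_5 = 4,  b_6 = 2,  b_7 = 11.
Since (b_6, b_7) = (b_2, b_3) = (2, 11) (two consecutive terms determine the rest), the sequence is eventually periodic: after a pre-period of length 1 it cycles with period 4.
The value 13 first appears (with j ≥ 3) at b_4.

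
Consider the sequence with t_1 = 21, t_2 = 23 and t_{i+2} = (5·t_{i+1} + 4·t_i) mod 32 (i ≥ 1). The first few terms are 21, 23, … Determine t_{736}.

t_1 = 21; t_2 = 23; t_3 = 7; t_4 = 31; t_5 = 23; t_6 = 15; t_7 = 7; t_8 = 31.
Since (t_7, t_8) = (t_3, t_4) = (7, 31) (two consecutive terms determine the rest), the sequence is eventually periodic: after a pre-period of length 2 it cycles with period 4.
For i ≥ 3, t_i depends only on (i - 3) mod 4. (736 - 3) mod 4 = 1, so t_{736} = t_4 = 31.

31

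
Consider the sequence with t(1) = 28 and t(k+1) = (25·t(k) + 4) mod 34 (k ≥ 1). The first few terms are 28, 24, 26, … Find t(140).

We have t(1) = 28,  t(2) = 24,  t(3) = 26,  t(4) = 8,  t(5) = 0,  t(6) = 4,  t(7) = 2,  t(8) = 20,  t(9) = 28.
Since t(9) = t(1) = 28, the sequence is periodic with period 8.
(140 - 1) mod 8 = 3, so t(140) = t(4) = 8.

8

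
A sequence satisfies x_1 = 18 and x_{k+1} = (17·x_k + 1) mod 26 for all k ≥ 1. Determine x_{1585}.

18

x_1 = 18, x_2 = 21, x_3 = 20, x_4 = 3, x_5 = 0, x_6 = 1, x_7 = 18.
Since x_7 = x_1 = 18, the sequence is periodic with period 6.
So x_{1585} = x_{1 + ((1585-1) mod 6)} = x_1 = 18.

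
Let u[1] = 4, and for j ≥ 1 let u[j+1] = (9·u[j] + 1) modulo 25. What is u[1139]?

u[1] = 4; u[2] = 12; u[3] = 9; u[4] = 7; u[5] = 14; u[6] = 2; u[7] = 19; u[8] = 22; u[9] = 24; u[10] = 17; u[11] = 4.
Since u[11] = u[1] = 4, the sequence is periodic with period 10.
So u[1139] = u[1 + ((1139-1) mod 10)] = u[9] = 24.

24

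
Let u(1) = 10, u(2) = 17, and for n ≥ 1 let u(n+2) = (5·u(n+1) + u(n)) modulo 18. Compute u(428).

Computing terms: u(1) = 10; u(2) = 17; u(3) = 5; u(4) = 6; u(5) = 17; u(6) = 1; u(7) = 4; u(8) = 3; u(9) = 1; u(10) = 8; u(11) = 5; u(12) = 15; u(13) = 8; u(14) = 1; u(15) = 13; u(16) = 12; u(17) = 1; u(18) = 17; u(19) = 14; u(20) = 15; u(21) = 17; u(22) = 10; u(23) = 13; u(24) = 3; u(25) = 10; u(26) = 17.
Since (u(25), u(26)) = (u(1), u(2)) = (10, 17) (two consecutive terms determine the rest), the sequence is periodic with period 24.
So u(428) = u(1 + ((428-1) mod 24)) = u(20) = 15.

15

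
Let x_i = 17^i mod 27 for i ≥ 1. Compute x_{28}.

Listing terms: x_1 = 17,  x_2 = 19,  x_3 = 26,  x_4 = 10,  x_5 = 8,  x_6 = 1,  x_7 = 17.
Since x_7 = x_1 = 17, the sequence is periodic with period 6.
(28 - 1) mod 6 = 3, so x_{28} = x_4 = 10.

10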